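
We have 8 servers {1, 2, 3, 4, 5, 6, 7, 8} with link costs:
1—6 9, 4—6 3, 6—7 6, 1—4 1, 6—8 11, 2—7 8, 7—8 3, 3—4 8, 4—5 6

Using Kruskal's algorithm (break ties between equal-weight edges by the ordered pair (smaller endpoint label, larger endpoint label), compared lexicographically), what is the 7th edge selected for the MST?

Kruskal's algorithm — process edges by increasing weight (ties by edge label):
1—4 (1): add — endpoints in different components.
4—6 (3): add — endpoints in different components.
7—8 (3): add — endpoints in different components.
4—5 (6): add — endpoints in different components.
6—7 (6): add — endpoints in different components.
2—7 (8): add — endpoints in different components.
3—4 (8): add — endpoints in different components.
The 7th edge added is 3—4.

3-4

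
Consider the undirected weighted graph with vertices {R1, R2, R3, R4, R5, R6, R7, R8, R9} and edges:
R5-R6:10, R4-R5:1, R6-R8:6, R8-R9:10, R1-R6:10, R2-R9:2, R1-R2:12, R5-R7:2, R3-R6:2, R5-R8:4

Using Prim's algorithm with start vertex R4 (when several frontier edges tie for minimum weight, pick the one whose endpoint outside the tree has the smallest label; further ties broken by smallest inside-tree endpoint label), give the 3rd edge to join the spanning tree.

R5-R8

Prim, starting at R4.
Step 1: frontier [R4-R5 1] → take R4-R5 (1); add R5.
Step 2: frontier [R5-R7 2, R5-R8 4, R5-R6 10] → take R5-R7 (2); add R7.
Step 3: frontier [R5-R8 4, R5-R6 10] → take R5-R8 (4); add R8.
Step 4: frontier [R5-R6 10, R6-R8 6, R8-R9 10] → take R6-R8 (6); add R6.
Step 5: frontier [R3-R6 2, R1-R6 10, R8-R9 10] → take R3-R6 (2); add R3.
Step 6: frontier [R1-R6 10, R8-R9 10] → take R1-R6 (10); add R1.
Step 7: frontier [R1-R2 12, R8-R9 10] → take R8-R9 (10); add R9.
Step 8: frontier [R1-R2 12, R2-R9 2] → take R2-R9 (2); add R2.
The 3rd edge added is R5-R8.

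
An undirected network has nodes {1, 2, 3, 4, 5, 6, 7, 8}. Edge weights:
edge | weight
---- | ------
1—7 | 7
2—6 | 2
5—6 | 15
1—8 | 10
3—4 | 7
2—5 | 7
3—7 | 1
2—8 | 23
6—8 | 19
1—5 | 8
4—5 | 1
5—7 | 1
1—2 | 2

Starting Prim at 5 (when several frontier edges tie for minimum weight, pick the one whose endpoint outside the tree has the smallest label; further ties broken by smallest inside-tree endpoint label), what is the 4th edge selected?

1-7

Prim's algorithm from 5:
Step 1: frontier [4—5 1, 5—7 1, 2—5 7, 1—5 8, 5—6 15] → take 4—5 (1); add 4.
Step 2: frontier [3—4 7, 5—7 1, 2—5 7, 1—5 8, 5—6 15] → take 5—7 (1); add 7.
Step 3: frontier [3—4 7, 2—5 7, 1—5 8, 5—6 15, 3—7 1, 1—7 7] → take 3—7 (1); add 3.
Step 4: frontier [2—5 7, 1—5 8, 5—6 15, 1—7 7] → take 1—7 (7); add 1.
Step 5: frontier [1—2 2, 1—8 10, 2—5 7, 5—6 15] → take 1—2 (2); add 2.
Step 6: frontier [1—8 10, 2—6 2, 2—8 23, 5—6 15] → take 2—6 (2); add 6.
Step 7: frontier [1—8 10, 2—8 23, 6—8 19] → take 1—8 (10); add 8.
The 4th edge added is 1—7.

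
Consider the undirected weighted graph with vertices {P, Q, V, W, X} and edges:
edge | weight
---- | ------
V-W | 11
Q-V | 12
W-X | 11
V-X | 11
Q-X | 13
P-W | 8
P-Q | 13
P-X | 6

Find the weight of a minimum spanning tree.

Kruskal: consider edges lightest-first.
P-X (6): add — endpoints in different components.
P-W (8): add — endpoints in different components.
V-W (11): add — endpoints in different components.
V-X (11): skip — X and V already connected.
W-X (11): skip — X and W already connected.
Q-V (12): add — endpoints in different components.
MST edges: P-X, P-W, V-W, Q-V; total weight 6+8+11+12 = 37.

37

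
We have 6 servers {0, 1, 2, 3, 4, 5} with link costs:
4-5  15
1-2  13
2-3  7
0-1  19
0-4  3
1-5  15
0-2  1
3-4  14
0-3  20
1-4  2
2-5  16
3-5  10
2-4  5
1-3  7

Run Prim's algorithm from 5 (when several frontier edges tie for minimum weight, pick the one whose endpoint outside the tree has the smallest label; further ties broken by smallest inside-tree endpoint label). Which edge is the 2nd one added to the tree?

1-3

Prim's algorithm from 5:
Step 1: cheapest edge leaving the tree is 3-5 (10); add 3.
Step 2: cheapest edge leaving the tree is 1-3 (7); add 1.
Step 3: cheapest edge leaving the tree is 1-4 (2); add 4.
Step 4: cheapest edge leaving the tree is 0-4 (3); add 0.
Step 5: cheapest edge leaving the tree is 0-2 (1); add 2.
The 2nd edge added is 1-3.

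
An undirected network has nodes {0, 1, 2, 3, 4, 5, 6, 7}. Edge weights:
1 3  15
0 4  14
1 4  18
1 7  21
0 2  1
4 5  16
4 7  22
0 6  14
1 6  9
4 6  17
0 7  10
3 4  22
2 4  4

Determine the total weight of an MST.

Prim's algorithm from 3:
Step 1: frontier [1 3 15, 3 4 22] → take 1 3 (15); add 1.
Step 2: frontier [1 6 9, 1 4 18, 1 7 21, 3 4 22] → take 1 6 (9); add 6.
Step 3: frontier [1 4 18, 1 7 21, 3 4 22, 0 6 14, 4 6 17] → take 0 6 (14); add 0.
Step 4: frontier [0 2 1, 0 7 10, 0 4 14, 1 4 18, 1 7 21, 3 4 22, 4 6 17] → take 0 2 (1); add 2.
Step 5: frontier [0 7 10, 0 4 14, 1 4 18, 1 7 21, 2 4 4, 3 4 22, 4 6 17] → take 2 4 (4); add 4.
Step 6: frontier [0 7 10, 1 7 21, 4 5 16, 4 7 22] → take 0 7 (10); add 7.
Step 7: frontier [4 5 16] → take 4 5 (16); add 5.
MST edges: 1 3, 1 6, 0 6, 0 2, 2 4, 0 7, 4 5; total weight 15+9+14+1+4+10+16 = 69.

69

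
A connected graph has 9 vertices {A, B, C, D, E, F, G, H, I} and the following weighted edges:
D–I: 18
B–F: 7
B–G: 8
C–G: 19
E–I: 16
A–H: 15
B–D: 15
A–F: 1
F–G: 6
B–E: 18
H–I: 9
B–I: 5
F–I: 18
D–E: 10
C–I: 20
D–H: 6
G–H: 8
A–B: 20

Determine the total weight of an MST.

62

Prim's algorithm from D:
Step 1: cheapest edge leaving the tree is D–H (6); add H.
Step 2: cheapest edge leaving the tree is G–H (8); add G.
Step 3: cheapest edge leaving the tree is F–G (6); add F.
Step 4: cheapest edge leaving the tree is A–F (1); add A.
Step 5: cheapest edge leaving the tree is B–F (7); add B.
Step 6: cheapest edge leaving the tree is B–I (5); add I.
Step 7: cheapest edge leaving the tree is D–E (10); add E.
Step 8: cheapest edge leaving the tree is C–G (19); add C.
MST edges: D–H, G–H, F–G, A–F, B–F, B–I, D–E, C–G; total weight 6+8+6+1+7+5+10+19 = 62.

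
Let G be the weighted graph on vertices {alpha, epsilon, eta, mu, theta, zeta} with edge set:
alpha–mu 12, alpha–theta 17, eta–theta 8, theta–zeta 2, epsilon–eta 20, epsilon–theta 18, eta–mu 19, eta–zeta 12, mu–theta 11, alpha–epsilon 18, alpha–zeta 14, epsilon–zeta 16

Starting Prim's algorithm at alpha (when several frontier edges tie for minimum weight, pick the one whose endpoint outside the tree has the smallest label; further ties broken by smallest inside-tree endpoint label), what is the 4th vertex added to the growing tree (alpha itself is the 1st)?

zeta

Grow the tree from alpha using Prim:
Step 1: cheapest edge leaving the tree is alpha–mu (12); add mu.
Step 2: cheapest edge leaving the tree is mu–theta (11); add theta.
Step 3: cheapest edge leaving the tree is theta–zeta (2); add zeta.
Step 4: cheapest edge leaving the tree is eta–theta (8); add eta.
Step 5: cheapest edge leaving the tree is epsilon–zeta (16); add epsilon.
Vertex order: alpha, mu, theta, zeta, eta, epsilon. The 4th vertex is zeta.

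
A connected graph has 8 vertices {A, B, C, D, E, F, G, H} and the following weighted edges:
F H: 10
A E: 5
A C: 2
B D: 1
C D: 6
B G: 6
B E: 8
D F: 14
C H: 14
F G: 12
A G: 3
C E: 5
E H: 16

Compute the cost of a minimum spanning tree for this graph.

39

Grow the tree from G using Prim:
Step 1: cheapest edge leaving the tree is A G (3); add A.
Step 2: cheapest edge leaving the tree is A C (2); add C.
Step 3: cheapest edge leaving the tree is A E (5); add E.
Step 4: cheapest edge leaving the tree is B G (6); add B.
Step 5: cheapest edge leaving the tree is B D (1); add D.
Step 6: cheapest edge leaving the tree is F G (12); add F.
Step 7: cheapest edge leaving the tree is F H (10); add H.
MST edges: A G, A C, A E, B G, B D, F G, F H; total weight 3+2+5+6+1+12+10 = 39.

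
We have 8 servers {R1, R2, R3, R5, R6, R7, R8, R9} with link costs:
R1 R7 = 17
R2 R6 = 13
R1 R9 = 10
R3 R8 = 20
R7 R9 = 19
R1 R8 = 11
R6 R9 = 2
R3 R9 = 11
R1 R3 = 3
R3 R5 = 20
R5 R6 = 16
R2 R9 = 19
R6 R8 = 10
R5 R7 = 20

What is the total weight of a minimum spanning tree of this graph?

71

Prim's algorithm from R1:
Step 1: cheapest edge leaving the tree is R1 R3 (3); add R3.
Step 2: cheapest edge leaving the tree is R1 R9 (10); add R9.
Step 3: cheapest edge leaving the tree is R6 R9 (2); add R6.
Step 4: cheapest edge leaving the tree is R6 R8 (10); add R8.
Step 5: cheapest edge leaving the tree is R2 R6 (13); add R2.
Step 6: cheapest edge leaving the tree is R5 R6 (16); add R5.
Step 7: cheapest edge leaving the tree is R1 R7 (17); add R7.
MST edges: R1 R3, R1 R9, R6 R9, R6 R8, R2 R6, R5 R6, R1 R7; total weight 3+10+2+10+13+16+17 = 71.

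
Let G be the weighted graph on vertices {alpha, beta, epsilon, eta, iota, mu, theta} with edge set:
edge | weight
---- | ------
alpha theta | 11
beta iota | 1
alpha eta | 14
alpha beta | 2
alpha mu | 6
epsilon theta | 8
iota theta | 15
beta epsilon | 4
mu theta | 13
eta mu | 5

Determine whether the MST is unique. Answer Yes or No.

Yes

Kruskal: consider edges lightest-first.
beta iota (1): add. Components now {mu} {beta,iota} {epsilon} {eta} {theta} {alpha}
alpha beta (2): add. Components now {mu} {alpha,beta,iota} {epsilon} {eta} {theta}
beta epsilon (4): add. Components now {mu} {alpha,beta,epsilon,iota} {eta} {theta}
eta mu (5): add. Components now {eta,mu} {alpha,beta,epsilon,iota} {theta}
alpha mu (6): add. Components now {alpha,beta,epsilon,eta,iota,mu} {theta}
epsilon theta (8): add. Components now {alpha,beta,epsilon,eta,iota,mu,theta}
Every non-tree edge has weight strictly greater than the heaviest edge on the tree path between its endpoints, so the MST is unique.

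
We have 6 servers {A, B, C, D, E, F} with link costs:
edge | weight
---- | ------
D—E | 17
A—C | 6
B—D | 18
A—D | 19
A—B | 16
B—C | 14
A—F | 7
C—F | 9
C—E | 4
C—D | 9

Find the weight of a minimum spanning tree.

Kruskal's algorithm — process edges by increasing weight (ties by edge label):
C—E (4): add. Components now {A} {B} {C,E} {D} {F}
A—C (6): add. Components now {A,C,E} {B} {D} {F}
A—F (7): add. Components now {A,C,E,F} {B} {D}
C—D (9): add. Components now {A,C,D,E,F} {B}
C—F (9): skip — C and F already connected.
B—C (14): add. Components now {A,B,C,D,E,F}
MST edges: C—E, A—C, A—F, C—D, B—C; total weight 4+6+7+9+14 = 40.

40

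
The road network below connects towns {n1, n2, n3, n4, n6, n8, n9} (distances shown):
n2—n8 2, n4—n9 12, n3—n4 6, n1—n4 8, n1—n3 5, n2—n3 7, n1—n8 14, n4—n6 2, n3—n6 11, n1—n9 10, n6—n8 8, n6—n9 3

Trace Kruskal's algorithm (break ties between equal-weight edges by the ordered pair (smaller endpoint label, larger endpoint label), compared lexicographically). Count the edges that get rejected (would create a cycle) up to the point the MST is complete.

0

Kruskal's algorithm — process edges by increasing weight (ties by edge label):
n2—n8 (2): add — endpoints in different components.
n4—n6 (2): add — endpoints in different components.
n6—n9 (3): add — endpoints in different components.
n1—n3 (5): add — endpoints in different components.
n3—n4 (6): add — endpoints in different components.
n2—n3 (7): add — endpoints in different components.
Edges rejected before the tree was complete: 0.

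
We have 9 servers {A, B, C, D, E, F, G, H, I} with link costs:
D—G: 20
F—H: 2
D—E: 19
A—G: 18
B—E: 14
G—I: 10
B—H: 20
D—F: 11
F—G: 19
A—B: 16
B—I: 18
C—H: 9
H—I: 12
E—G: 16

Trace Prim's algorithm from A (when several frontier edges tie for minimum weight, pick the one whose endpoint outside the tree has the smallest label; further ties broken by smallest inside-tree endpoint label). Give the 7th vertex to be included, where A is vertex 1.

F

Grow the tree from A using Prim:
Step 1: cheapest edge leaving the tree is A—B (16); add B.
Step 2: cheapest edge leaving the tree is B—E (14); add E.
Step 3: cheapest edge leaving the tree is E—G (16); add G.
Step 4: cheapest edge leaving the tree is G—I (10); add I.
Step 5: cheapest edge leaving the tree is H—I (12); add H.
Step 6: cheapest edge leaving the tree is F—H (2); add F.
Step 7: cheapest edge leaving the tree is C—H (9); add C.
Step 8: cheapest edge leaving the tree is D—F (11); add D.
Vertex order: A, B, E, G, I, H, F, C, D. The 7th vertex is F.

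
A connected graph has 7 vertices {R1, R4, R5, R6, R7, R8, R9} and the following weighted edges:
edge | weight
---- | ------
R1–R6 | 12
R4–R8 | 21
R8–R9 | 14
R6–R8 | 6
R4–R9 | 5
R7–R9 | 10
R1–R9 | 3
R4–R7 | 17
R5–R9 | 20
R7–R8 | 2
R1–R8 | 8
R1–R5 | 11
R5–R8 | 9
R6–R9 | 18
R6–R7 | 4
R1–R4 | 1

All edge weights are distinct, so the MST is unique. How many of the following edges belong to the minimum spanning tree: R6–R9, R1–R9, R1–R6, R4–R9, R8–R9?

Kruskal's algorithm — process edges by increasing weight (ties by edge label):
R1–R4 (1): add — endpoints in different components.
R7–R8 (2): add — endpoints in different components.
R1–R9 (3): add — endpoints in different components.
R6–R7 (4): add — endpoints in different components.
R4–R9 (5): skip — R9 and R4 already connected.
R6–R8 (6): skip — R8 and R6 already connected.
R1–R8 (8): add — endpoints in different components.
R5–R8 (9): add — endpoints in different components.
MST edge set: {R1–R4, R7–R8, R1–R9, R6–R7, R1–R8, R5–R8}.
Of the listed edges, {R1–R9} are in the MST → 1.

1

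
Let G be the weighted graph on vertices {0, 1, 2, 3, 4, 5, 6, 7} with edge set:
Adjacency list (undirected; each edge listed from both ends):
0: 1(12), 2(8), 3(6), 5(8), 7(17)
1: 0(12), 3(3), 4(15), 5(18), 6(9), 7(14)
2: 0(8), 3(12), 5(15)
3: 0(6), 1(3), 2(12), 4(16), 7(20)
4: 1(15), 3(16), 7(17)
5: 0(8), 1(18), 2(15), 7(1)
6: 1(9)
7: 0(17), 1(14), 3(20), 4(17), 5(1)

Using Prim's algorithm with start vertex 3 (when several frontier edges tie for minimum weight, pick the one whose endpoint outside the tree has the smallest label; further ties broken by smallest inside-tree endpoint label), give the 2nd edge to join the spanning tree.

0-3

Prim, starting at 3.
Step 1: cheapest edge leaving the tree is 1 3 (3); add 1.
Step 2: cheapest edge leaving the tree is 0 3 (6); add 0.
Step 3: cheapest edge leaving the tree is 0 2 (8); add 2.
Step 4: cheapest edge leaving the tree is 0 5 (8); add 5.
Step 5: cheapest edge leaving the tree is 5 7 (1); add 7.
Step 6: cheapest edge leaving the tree is 1 6 (9); add 6.
Step 7: cheapest edge leaving the tree is 1 4 (15); add 4.
The 2nd edge added is 0 3.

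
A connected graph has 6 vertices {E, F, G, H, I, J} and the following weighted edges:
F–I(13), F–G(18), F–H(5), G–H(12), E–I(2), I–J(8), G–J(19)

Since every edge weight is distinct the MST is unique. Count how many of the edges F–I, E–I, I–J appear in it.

3

Sort edges by weight, then run Kruskal:
E–I (2): add. Components now {E,I} {F} {G} {H} {J}
F–H (5): add. Components now {E,I} {F,H} {G} {J}
I–J (8): add. Components now {E,I,J} {F,H} {G}
G–H (12): add. Components now {E,I,J} {F,G,H}
F–I (13): add. Components now {E,F,G,H,I,J}
MST edge set: {E–I, F–H, I–J, G–H, F–I}.
Of the listed edges, {F–I, E–I, I–J} are in the MST → 3.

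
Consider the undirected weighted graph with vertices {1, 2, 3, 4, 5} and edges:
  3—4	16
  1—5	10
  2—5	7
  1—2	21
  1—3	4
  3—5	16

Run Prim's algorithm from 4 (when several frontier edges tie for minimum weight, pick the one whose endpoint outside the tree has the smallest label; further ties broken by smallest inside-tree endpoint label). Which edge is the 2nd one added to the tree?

1-3

Prim's algorithm from 4:
Step 1: cheapest edge leaving the tree is 3—4 (16); add 3.
Step 2: cheapest edge leaving the tree is 1—3 (4); add 1.
Step 3: cheapest edge leaving the tree is 1—5 (10); add 5.
Step 4: cheapest edge leaving the tree is 2—5 (7); add 2.
The 2nd edge added is 1—3.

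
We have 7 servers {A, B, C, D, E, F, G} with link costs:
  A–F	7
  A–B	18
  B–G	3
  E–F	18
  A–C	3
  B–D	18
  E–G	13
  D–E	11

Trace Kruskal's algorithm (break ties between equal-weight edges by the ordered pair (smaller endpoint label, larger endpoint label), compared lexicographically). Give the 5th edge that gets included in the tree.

E-G

Sort edges by weight, then run Kruskal:
A–C (3): add — endpoints in different components.
B–G (3): add — endpoints in different components.
A–F (7): add — endpoints in different components.
D–E (11): add — endpoints in different components.
E–G (13): add — endpoints in different components.
A–B (18): add — endpoints in different components.
The 5th edge added is E–G.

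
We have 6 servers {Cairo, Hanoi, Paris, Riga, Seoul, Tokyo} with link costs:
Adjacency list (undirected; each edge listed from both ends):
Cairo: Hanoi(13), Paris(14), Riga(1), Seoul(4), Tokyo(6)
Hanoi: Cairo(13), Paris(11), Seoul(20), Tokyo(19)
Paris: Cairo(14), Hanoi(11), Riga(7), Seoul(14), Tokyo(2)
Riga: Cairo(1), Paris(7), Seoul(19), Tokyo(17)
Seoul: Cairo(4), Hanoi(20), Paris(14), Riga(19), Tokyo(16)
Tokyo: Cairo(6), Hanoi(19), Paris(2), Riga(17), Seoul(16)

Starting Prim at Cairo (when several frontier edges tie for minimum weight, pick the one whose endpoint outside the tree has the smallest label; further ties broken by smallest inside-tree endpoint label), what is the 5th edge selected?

Prim, starting at Cairo.
Step 1: frontier [Cairo—Riga 1, Cairo—Seoul 4, Cairo—Tokyo 6, Cairo—Hanoi 13, Cairo—Paris 14] → take Cairo—Riga (1); add Riga.
Step 2: frontier [Cairo—Seoul 4, Cairo—Tokyo 6, Cairo—Hanoi 13, Cairo—Paris 14, Paris—Riga 7, Riga—Tokyo 17, Riga—Seoul 19] → take Cairo—Seoul (4); add Seoul.
Step 3: frontier [Cairo—Tokyo 6, Cairo—Hanoi 13, Cairo—Paris 14, Paris—Riga 7, Riga—Tokyo 17, Paris—Seoul 14, Seoul—Tokyo 16, Hanoi—Seoul 20] → take Cairo—Tokyo (6); add Tokyo.
Step 4: frontier [Cairo—Hanoi 13, Cairo—Paris 14, Paris—Riga 7, Paris—Seoul 14, Hanoi—Seoul 20, Paris—Tokyo 2, Hanoi—Tokyo 19] → take Paris—Tokyo (2); add Paris.
Step 5: frontier [Cairo—Hanoi 13, Hanoi—Paris 11, Hanoi—Seoul 20, Hanoi—Tokyo 19] → take Hanoi—Paris (11); add Hanoi.
The 5th edge added is Hanoi—Paris.

Hanoi-Paris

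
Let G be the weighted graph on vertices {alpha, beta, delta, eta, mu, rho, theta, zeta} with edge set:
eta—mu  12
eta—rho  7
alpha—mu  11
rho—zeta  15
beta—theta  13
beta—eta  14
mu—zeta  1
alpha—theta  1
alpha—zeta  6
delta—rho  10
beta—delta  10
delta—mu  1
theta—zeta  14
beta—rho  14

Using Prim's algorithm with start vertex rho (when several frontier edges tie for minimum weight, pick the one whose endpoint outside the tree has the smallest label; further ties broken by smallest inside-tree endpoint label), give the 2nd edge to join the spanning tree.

delta-rho

Grow the tree from rho using Prim:
Step 1: cheapest edge leaving the tree is eta—rho (7); add eta.
Step 2: cheapest edge leaving the tree is delta—rho (10); add delta.
Step 3: cheapest edge leaving the tree is delta—mu (1); add mu.
Step 4: cheapest edge leaving the tree is mu—zeta (1); add zeta.
Step 5: cheapest edge leaving the tree is alpha—zeta (6); add alpha.
Step 6: cheapest edge leaving the tree is alpha—theta (1); add theta.
Step 7: cheapest edge leaving the tree is beta—delta (10); add beta.
The 2nd edge added is delta—rho.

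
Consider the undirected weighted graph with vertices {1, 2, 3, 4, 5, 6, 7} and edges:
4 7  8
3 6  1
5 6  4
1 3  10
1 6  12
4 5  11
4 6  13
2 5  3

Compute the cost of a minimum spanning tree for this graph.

Kruskal's algorithm — process edges by increasing weight (ties by edge label):
3 6 (1): add — endpoints in different components.
2 5 (3): add — endpoints in different components.
5 6 (4): add — endpoints in different components.
4 7 (8): add — endpoints in different components.
1 3 (10): add — endpoints in different components.
4 5 (11): add — endpoints in different components.
MST edges: 3 6, 2 5, 5 6, 4 7, 1 3, 4 5; total weight 1+3+4+8+10+11 = 37.

37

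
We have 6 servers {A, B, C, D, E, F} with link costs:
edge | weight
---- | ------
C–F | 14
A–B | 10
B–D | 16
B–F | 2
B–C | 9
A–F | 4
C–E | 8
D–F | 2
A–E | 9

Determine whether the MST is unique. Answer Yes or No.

Kruskal's algorithm — process edges by increasing weight (ties by edge label):
B–F (2): add. Components now {A} {B,F} {C} {D} {E}
D–F (2): add. Components now {A} {B,D,F} {C} {E}
A–F (4): add. Components now {A,B,D,F} {C} {E}
C–E (8): add. Components now {A,B,D,F} {C,E}
A–E (9): add. Components now {A,B,C,D,E,F}
Non-tree edge B–C has weight 9, equal to the heaviest edge on its tree cycle — swapping gives another MST of the same weight. Not unique.

No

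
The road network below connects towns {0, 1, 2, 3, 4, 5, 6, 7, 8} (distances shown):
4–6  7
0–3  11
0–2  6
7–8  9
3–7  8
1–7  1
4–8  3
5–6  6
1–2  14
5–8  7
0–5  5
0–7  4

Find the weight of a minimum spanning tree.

40

Grow the tree from 4 using Prim:
Step 1: cheapest edge leaving the tree is 4–8 (3); add 8.
Step 2: cheapest edge leaving the tree is 5–8 (7); add 5.
Step 3: cheapest edge leaving the tree is 0–5 (5); add 0.
Step 4: cheapest edge leaving the tree is 0–7 (4); add 7.
Step 5: cheapest edge leaving the tree is 1–7 (1); add 1.
Step 6: cheapest edge leaving the tree is 0–2 (6); add 2.
Step 7: cheapest edge leaving the tree is 5–6 (6); add 6.
Step 8: cheapest edge leaving the tree is 3–7 (8); add 3.
MST edges: 4–8, 5–8, 0–5, 0–7, 1–7, 0–2, 5–6, 3–7; total weight 3+7+5+4+1+6+6+8 = 40.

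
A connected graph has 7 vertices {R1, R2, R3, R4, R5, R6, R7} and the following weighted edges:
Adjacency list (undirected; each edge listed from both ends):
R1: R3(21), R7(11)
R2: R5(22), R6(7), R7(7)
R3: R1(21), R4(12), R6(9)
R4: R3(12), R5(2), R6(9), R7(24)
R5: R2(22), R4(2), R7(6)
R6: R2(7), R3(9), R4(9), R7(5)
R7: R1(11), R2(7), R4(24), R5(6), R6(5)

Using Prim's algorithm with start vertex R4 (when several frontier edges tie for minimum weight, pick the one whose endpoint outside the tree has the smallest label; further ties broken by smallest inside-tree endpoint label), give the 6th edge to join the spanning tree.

R1-R7

Prim, starting at R4.
Step 1: frontier [R4—R5 2, R4—R6 9, R3—R4 12, R4—R7 24] → take R4—R5 (2); add R5.
Step 2: frontier [R4—R6 9, R3—R4 12, R4—R7 24, R5—R7 6, R2—R5 22] → take R5—R7 (6); add R7.
Step 3: frontier [R4—R6 9, R3—R4 12, R2—R5 22, R6—R7 5, R2—R7 7, R1—R7 11] → take R6—R7 (5); add R6.
Step 4: frontier [R3—R4 12, R2—R5 22, R2—R6 7, R3—R6 9, R2—R7 7, R1—R7 11] → take R2—R6 (7); add R2.
Step 5: frontier [R3—R4 12, R3—R6 9, R1—R7 11] → take R3—R6 (9); add R3.
Step 6: frontier [R1—R3 21, R1—R7 11] → take R1—R7 (11); add R1.
The 6th edge added is R1—R7.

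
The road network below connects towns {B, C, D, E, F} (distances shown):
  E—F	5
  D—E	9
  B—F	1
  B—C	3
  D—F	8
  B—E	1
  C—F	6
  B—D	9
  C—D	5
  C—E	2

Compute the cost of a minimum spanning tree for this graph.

9

Prim, starting at B.
Step 1: frontier [B—E 1, B—F 1, B—C 3, B—D 9] → take B—E (1); add E.
Step 2: frontier [B—F 1, B—C 3, B—D 9, C—E 2, E—F 5, D—E 9] → take B—F (1); add F.
Step 3: frontier [B—C 3, B—D 9, C—E 2, D—E 9, C—F 6, D—F 8] → take C—E (2); add C.
Step 4: frontier [B—D 9, C—D 5, D—E 9, D—F 8] → take C—D (5); add D.
MST edges: B—E, B—F, C—E, C—D; total weight 1+1+2+5 = 9.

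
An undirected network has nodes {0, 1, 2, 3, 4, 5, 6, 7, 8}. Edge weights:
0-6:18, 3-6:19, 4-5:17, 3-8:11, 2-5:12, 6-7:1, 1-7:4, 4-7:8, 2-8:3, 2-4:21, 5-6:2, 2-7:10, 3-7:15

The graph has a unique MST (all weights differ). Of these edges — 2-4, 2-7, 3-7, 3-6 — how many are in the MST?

1

Kruskal: consider edges lightest-first.
6-7 (1): add — endpoints in different components.
5-6 (2): add — endpoints in different components.
2-8 (3): add — endpoints in different components.
1-7 (4): add — endpoints in different components.
4-7 (8): add — endpoints in different components.
2-7 (10): add — endpoints in different components.
3-8 (11): add — endpoints in different components.
2-5 (12): skip — 2 and 5 already connected.
3-7 (15): skip — 3 and 7 already connected.
4-5 (17): skip — 4 and 5 already connected.
0-6 (18): add — endpoints in different components.
MST edge set: {6-7, 5-6, 2-8, 1-7, 4-7, 2-7, 3-8, 0-6}.
Of the listed edges, {2-7} are in the MST → 1.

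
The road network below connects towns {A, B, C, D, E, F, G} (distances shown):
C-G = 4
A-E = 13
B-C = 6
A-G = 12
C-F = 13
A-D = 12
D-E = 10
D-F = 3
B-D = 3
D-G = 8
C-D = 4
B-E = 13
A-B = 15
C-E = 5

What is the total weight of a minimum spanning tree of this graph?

31

Kruskal: consider edges lightest-first.
B-D (3): add. Components now {A} {B,D} {C} {E} {F} {G}
D-F (3): add. Components now {A} {B,D,F} {C} {E} {G}
C-D (4): add. Components now {A} {B,C,D,F} {E} {G}
C-G (4): add. Components now {A} {B,C,D,F,G} {E}
C-E (5): add. Components now {A} {B,C,D,E,F,G}
B-C (6): skip — B and C already connected.
D-G (8): skip — D and G already connected.
D-E (10): skip — D and E already connected.
A-D (12): add. Components now {A,B,C,D,E,F,G}
MST edges: B-D, D-F, C-D, C-G, C-E, A-D; total weight 3+3+4+4+5+12 = 31.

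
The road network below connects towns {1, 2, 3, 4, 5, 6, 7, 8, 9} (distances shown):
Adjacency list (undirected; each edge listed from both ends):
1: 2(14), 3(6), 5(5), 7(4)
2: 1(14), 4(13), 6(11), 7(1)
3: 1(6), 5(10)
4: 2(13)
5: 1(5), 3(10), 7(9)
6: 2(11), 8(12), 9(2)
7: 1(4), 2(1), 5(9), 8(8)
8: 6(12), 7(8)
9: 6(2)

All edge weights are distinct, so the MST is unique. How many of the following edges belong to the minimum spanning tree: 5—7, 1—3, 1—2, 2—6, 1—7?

Sort edges by weight, then run Kruskal:
2—7 (1): add — endpoints in different components.
6—9 (2): add — endpoints in different components.
1—7 (4): add — endpoints in different components.
1—5 (5): add — endpoints in different components.
1—3 (6): add — endpoints in different components.
7—8 (8): add — endpoints in different components.
5—7 (9): skip — 5 and 7 already connected.
3—5 (10): skip — 3 and 5 already connected.
2—6 (11): add — endpoints in different components.
6—8 (12): skip — 6 and 8 already connected.
2—4 (13): add — endpoints in different components.
MST edge set: {2—7, 6—9, 1—7, 1—5, 1—3, 7—8, 2—6, 2—4}.
Of the listed edges, {1—3, 2—6, 1—7} are in the MST → 3.

3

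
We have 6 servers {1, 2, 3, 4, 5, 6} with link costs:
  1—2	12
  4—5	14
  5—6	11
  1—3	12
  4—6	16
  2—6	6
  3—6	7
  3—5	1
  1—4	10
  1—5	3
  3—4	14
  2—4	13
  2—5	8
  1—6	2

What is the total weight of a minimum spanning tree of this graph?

Prim's algorithm from 4:
Step 1: frontier [1—4 10, 2—4 13, 3—4 14, 4—5 14, 4—6 16] → take 1—4 (10); add 1.
Step 2: frontier [1—6 2, 1—5 3, 1—2 12, 1—3 12, 2—4 13, 3—4 14, 4—5 14, 4—6 16] → take 1—6 (2); add 6.
Step 3: frontier [1—5 3, 1—2 12, 1—3 12, 2—4 13, 3—4 14, 4—5 14, 2—6 6, 3—6 7, 5—6 11] → take 1—5 (3); add 5.
Step 4: frontier [1—2 12, 1—3 12, 2—4 13, 3—4 14, 3—5 1, 2—5 8, 2—6 6, 3—6 7] → take 3—5 (1); add 3.
Step 5: frontier [1—2 12, 2—4 13, 2—5 8, 2—6 6] → take 2—6 (6); add 2.
MST edges: 1—4, 1—6, 1—5, 3—5, 2—6; total weight 10+2+3+1+6 = 22.

22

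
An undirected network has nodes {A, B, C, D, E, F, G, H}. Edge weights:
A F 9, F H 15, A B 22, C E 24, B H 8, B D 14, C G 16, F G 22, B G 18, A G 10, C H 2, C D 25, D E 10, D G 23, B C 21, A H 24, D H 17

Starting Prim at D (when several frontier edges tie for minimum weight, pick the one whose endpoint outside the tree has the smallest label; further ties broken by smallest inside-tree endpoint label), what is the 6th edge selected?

Grow the tree from D using Prim:
Step 1: cheapest edge leaving the tree is D E (10); add E.
Step 2: cheapest edge leaving the tree is B D (14); add B.
Step 3: cheapest edge leaving the tree is B H (8); add H.
Step 4: cheapest edge leaving the tree is C H (2); add C.
Step 5: cheapest edge leaving the tree is F H (15); add F.
Step 6: cheapest edge leaving the tree is A F (9); add A.
Step 7: cheapest edge leaving the tree is A G (10); add G.
The 6th edge added is A F.

A-F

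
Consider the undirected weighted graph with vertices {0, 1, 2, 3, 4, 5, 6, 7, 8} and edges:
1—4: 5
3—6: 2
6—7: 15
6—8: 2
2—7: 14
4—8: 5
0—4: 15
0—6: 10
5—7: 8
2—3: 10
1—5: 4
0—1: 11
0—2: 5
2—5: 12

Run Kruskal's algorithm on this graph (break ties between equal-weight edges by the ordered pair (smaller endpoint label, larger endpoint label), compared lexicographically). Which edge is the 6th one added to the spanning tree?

Kruskal's algorithm — process edges by increasing weight (ties by edge label):
3—6 (2): add — endpoints in different components.
6—8 (2): add — endpoints in different components.
1—5 (4): add — endpoints in different components.
0—2 (5): add — endpoints in different components.
1—4 (5): add — endpoints in different components.
4—8 (5): add — endpoints in different components.
5—7 (8): add — endpoints in different components.
0—6 (10): add — endpoints in different components.
The 6th edge added is 4—8.

4-8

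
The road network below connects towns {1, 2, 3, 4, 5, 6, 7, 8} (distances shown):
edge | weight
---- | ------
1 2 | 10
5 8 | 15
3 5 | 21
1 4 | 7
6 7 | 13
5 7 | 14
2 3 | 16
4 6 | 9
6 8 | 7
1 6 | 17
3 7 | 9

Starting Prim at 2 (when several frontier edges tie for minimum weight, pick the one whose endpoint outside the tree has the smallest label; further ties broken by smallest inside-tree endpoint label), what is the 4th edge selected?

Grow the tree from 2 using Prim:
Step 1: cheapest edge leaving the tree is 1 2 (10); add 1.
Step 2: cheapest edge leaving the tree is 1 4 (7); add 4.
Step 3: cheapest edge leaving the tree is 4 6 (9); add 6.
Step 4: cheapest edge leaving the tree is 6 8 (7); add 8.
Step 5: cheapest edge leaving the tree is 6 7 (13); add 7.
Step 6: cheapest edge leaving the tree is 3 7 (9); add 3.
Step 7: cheapest edge leaving the tree is 5 7 (14); add 5.
The 4th edge added is 6 8.

6-8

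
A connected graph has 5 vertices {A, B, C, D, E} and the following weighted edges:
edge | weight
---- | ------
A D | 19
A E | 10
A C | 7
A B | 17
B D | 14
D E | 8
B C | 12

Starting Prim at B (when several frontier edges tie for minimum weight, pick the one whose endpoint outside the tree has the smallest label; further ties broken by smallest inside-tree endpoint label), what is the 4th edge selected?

D-E

Prim, starting at B.
Step 1: cheapest edge leaving the tree is B C (12); add C.
Step 2: cheapest edge leaving the tree is A C (7); add A.
Step 3: cheapest edge leaving the tree is A E (10); add E.
Step 4: cheapest edge leaving the tree is D E (8); add D.
The 4th edge added is D E.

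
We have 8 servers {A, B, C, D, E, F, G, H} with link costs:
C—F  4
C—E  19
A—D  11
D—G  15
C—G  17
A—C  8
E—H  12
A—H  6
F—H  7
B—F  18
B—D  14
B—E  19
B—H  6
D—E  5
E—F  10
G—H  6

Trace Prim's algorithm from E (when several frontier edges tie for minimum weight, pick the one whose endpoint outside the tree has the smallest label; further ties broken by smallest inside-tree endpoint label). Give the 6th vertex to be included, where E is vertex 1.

A

Prim's algorithm from E:
Step 1: cheapest edge leaving the tree is D—E (5); add D.
Step 2: cheapest edge leaving the tree is E—F (10); add F.
Step 3: cheapest edge leaving the tree is C—F (4); add C.
Step 4: cheapest edge leaving the tree is F—H (7); add H.
Step 5: cheapest edge leaving the tree is A—H (6); add A.
Step 6: cheapest edge leaving the tree is B—H (6); add B.
Step 7: cheapest edge leaving the tree is G—H (6); add G.
Vertex order: E, D, F, C, H, A, B, G. The 6th vertex is A.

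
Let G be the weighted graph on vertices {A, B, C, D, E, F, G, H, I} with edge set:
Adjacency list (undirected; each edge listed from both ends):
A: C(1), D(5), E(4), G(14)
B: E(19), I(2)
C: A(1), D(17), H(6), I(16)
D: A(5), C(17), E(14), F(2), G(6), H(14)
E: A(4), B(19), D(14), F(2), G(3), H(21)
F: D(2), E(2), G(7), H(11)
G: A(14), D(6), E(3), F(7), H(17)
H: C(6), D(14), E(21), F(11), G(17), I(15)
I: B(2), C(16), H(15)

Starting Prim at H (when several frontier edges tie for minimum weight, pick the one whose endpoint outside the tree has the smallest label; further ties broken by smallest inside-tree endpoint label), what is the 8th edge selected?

Prim, starting at H.
Step 1: cheapest edge leaving the tree is C-H (6); add C.
Step 2: cheapest edge leaving the tree is A-C (1); add A.
Step 3: cheapest edge leaving the tree is A-E (4); add E.
Step 4: cheapest edge leaving the tree is E-F (2); add F.
Step 5: cheapest edge leaving the tree is D-F (2); add D.
Step 6: cheapest edge leaving the tree is E-G (3); add G.
Step 7: cheapest edge leaving the tree is H-I (15); add I.
Step 8: cheapest edge leaving the tree is B-I (2); add B.
The 8th edge added is B-I.

B-I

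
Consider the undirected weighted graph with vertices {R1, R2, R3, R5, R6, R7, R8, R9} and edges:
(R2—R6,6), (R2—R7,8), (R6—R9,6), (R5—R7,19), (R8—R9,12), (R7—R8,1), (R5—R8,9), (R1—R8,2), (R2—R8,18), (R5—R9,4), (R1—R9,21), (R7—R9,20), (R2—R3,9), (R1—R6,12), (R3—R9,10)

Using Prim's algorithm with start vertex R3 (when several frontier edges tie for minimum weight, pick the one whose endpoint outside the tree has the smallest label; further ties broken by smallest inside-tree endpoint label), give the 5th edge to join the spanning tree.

Prim's algorithm from R3:
Step 1: cheapest edge leaving the tree is R2—R3 (9); add R2.
Step 2: cheapest edge leaving the tree is R2—R6 (6); add R6.
Step 3: cheapest edge leaving the tree is R6—R9 (6); add R9.
Step 4: cheapest edge leaving the tree is R5—R9 (4); add R5.
Step 5: cheapest edge leaving the tree is R2—R7 (8); add R7.
Step 6: cheapest edge leaving the tree is R7—R8 (1); add R8.
Step 7: cheapest edge leaving the tree is R1—R8 (2); add R1.
The 5th edge added is R2—R7.

R2-R7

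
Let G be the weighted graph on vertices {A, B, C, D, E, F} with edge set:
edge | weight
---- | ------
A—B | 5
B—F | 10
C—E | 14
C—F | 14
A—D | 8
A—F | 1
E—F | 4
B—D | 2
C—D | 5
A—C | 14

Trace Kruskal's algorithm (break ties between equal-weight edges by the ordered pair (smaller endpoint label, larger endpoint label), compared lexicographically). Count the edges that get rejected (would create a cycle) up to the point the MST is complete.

0

Kruskal: consider edges lightest-first.
A—F (1): add — endpoints in different components.
B—D (2): add — endpoints in different components.
E—F (4): add — endpoints in different components.
A—B (5): add — endpoints in different components.
C—D (5): add — endpoints in different components.
Edges rejected before the tree was complete: 0.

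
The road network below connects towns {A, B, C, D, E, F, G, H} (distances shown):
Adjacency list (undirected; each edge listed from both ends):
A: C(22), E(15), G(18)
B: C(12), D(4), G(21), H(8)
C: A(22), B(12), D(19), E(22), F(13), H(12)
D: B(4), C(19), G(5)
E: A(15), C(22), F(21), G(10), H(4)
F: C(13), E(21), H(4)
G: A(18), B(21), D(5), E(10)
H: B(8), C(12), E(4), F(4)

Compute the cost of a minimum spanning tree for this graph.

Grow the tree from G using Prim:
Step 1: cheapest edge leaving the tree is D G (5); add D.
Step 2: cheapest edge leaving the tree is B D (4); add B.
Step 3: cheapest edge leaving the tree is B H (8); add H.
Step 4: cheapest edge leaving the tree is E H (4); add E.
Step 5: cheapest edge leaving the tree is F H (4); add F.
Step 6: cheapest edge leaving the tree is B C (12); add C.
Step 7: cheapest edge leaving the tree is A E (15); add A.
MST edges: D G, B D, B H, E H, F H, B C, A E; total weight 5+4+8+4+4+12+15 = 52.

52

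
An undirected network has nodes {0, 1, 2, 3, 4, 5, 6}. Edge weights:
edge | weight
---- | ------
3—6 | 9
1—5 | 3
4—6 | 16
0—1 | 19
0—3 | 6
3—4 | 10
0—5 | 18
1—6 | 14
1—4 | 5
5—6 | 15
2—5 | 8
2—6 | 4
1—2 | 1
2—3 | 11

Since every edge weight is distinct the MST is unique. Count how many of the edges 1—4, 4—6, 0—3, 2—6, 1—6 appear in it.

3

Sort edges by weight, then run Kruskal:
1—2 (1): add — endpoints in different components.
1—5 (3): add — endpoints in different components.
2—6 (4): add — endpoints in different components.
1—4 (5): add — endpoints in different components.
0—3 (6): add — endpoints in different components.
2—5 (8): skip — 2 and 5 already connected.
3—6 (9): add — endpoints in different components.
MST edge set: {1—2, 1—5, 2—6, 1—4, 0—3, 3—6}.
Of the listed edges, {1—4, 0—3, 2—6} are in the MST → 3.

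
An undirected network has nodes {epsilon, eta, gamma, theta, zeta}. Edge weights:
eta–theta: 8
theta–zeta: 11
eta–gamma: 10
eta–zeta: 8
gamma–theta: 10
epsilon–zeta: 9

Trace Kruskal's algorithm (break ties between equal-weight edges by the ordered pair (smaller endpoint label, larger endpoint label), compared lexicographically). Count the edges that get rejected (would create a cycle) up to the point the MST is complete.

Kruskal: consider edges lightest-first.
eta–theta (8): add. Components now {gamma} {eta,theta} {zeta} {epsilon}
eta–zeta (8): add. Components now {gamma} {eta,theta,zeta} {epsilon}
epsilon–zeta (9): add. Components now {gamma} {epsilon,eta,theta,zeta}
eta–gamma (10): add. Components now {epsilon,eta,gamma,theta,zeta}
Edges rejected before the tree was complete: 0.

0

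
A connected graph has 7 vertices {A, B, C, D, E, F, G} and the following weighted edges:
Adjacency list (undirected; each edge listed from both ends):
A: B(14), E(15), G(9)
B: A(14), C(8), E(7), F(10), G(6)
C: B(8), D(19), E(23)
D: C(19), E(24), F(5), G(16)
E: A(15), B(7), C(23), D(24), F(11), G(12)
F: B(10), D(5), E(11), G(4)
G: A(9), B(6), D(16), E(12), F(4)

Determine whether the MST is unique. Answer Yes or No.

Yes

Kruskal: consider edges lightest-first.
F–G (4): add — endpoints in different components.
D–F (5): add — endpoints in different components.
B–G (6): add — endpoints in different components.
B–E (7): add — endpoints in different components.
B–C (8): add — endpoints in different components.
A–G (9): add — endpoints in different components.
Every non-tree edge has weight strictly greater than the heaviest edge on the tree path between its endpoints, so the MST is unique.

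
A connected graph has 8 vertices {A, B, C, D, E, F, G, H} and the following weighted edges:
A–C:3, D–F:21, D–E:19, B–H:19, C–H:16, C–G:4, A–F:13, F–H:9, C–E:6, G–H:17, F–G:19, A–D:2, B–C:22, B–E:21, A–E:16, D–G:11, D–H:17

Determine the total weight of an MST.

Prim, starting at A.
Step 1: cheapest edge leaving the tree is A–D (2); add D.
Step 2: cheapest edge leaving the tree is A–C (3); add C.
Step 3: cheapest edge leaving the tree is C–G (4); add G.
Step 4: cheapest edge leaving the tree is C–E (6); add E.
Step 5: cheapest edge leaving the tree is A–F (13); add F.
Step 6: cheapest edge leaving the tree is F–H (9); add H.
Step 7: cheapest edge leaving the tree is B–H (19); add B.
MST edges: A–D, A–C, C–G, C–E, A–F, F–H, B–H; total weight 2+3+4+6+13+9+19 = 56.

56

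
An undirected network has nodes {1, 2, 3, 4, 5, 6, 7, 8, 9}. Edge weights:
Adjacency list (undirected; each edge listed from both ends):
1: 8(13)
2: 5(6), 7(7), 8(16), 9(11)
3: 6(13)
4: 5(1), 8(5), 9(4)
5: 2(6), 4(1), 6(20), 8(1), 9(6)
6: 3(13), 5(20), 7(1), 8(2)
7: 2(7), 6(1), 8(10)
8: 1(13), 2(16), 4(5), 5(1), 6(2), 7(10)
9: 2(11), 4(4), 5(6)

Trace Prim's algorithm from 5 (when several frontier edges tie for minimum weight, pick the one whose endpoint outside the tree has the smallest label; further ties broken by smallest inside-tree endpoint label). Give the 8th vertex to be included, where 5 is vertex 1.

1

Prim, starting at 5.
Step 1: cheapest edge leaving the tree is 4 5 (1); add 4.
Step 2: cheapest edge leaving the tree is 5 8 (1); add 8.
Step 3: cheapest edge leaving the tree is 6 8 (2); add 6.
Step 4: cheapest edge leaving the tree is 6 7 (1); add 7.
Step 5: cheapest edge leaving the tree is 4 9 (4); add 9.
Step 6: cheapest edge leaving the tree is 2 5 (6); add 2.
Step 7: cheapest edge leaving the tree is 1 8 (13); add 1.
Step 8: cheapest edge leaving the tree is 3 6 (13); add 3.
Vertex order: 5, 4, 8, 6, 7, 9, 2, 1, 3. The 8th vertex is 1.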